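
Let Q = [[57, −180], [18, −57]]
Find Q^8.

[[6561, 0], [0, 6561]]

tr Q = 0 and det Q = −9, so the characteristic polynomial is λ² − (0)λ + (−9) with roots −3 and 3.
Eigenvectors give P = [[−3, −10], [−1, −3]] with P⁻¹ = [[3, −10], [−1, 3]], and Q = P·diag(−3, 3)·P⁻¹.
Then Q^8 = P·diag(6561, 6561)·P⁻¹ = [[−19683, −65610], [−6561, −19683]] · [[3, −10], [−1, 3]] = [[6561, 0], [0, 6561]].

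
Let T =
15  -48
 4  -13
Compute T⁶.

[[2913, -8736], [728, -2183]]

tr T = 2 and det T = -3, so the characteristic polynomial is λ² − (2)λ + (-3) with roots -1 and 3.
Eigenvectors give P = [[3, 4], [1, 1]] with P⁻¹ = [[-1, 4], [1, -3]], and T = P·diag(-1, 3)·P⁻¹.
Then T⁶ = P·diag(1, 729)·P⁻¹ = [[3, 2916], [1, 729]] · [[-1, 4], [1, -3]] = [[2913, -8736], [728, -2183]].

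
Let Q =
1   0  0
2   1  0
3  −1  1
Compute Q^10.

[[1, 0, 0], [20, 1, 0], [−60, −10, 1]]

Q = I + N where N = [[0, 0, 0], [2, 0, 0], [3, −1, 0]] is strictly lower-triangular, so N^3 = 0.
(I + N)^10 = I + 10·N + 45·N^2 = [[1, 0, 0], [20, 1, 0], [−60, −10, 1]].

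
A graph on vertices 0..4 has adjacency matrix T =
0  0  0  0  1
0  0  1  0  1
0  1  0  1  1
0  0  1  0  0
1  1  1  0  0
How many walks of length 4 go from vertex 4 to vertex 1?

The number of length-4 walks from vertex 4 to vertex 1 is entry (4,1) of T^4, where T is the adjacency matrix.
T^2 = [[1, 1, 1, 0, 0], [1, 2, 1, 1, 1], [1, 1, 3, 0, 1], [0, 1, 0, 1, 1], [0, 1, 1, 1, 3]]
T^3 = [[0, 1, 1, 1, 3], [1, 2, 4, 1, 4], [1, 4, 2, 3, 5], [1, 1, 3, 0, 1], [3, 4, 5, 1, 2]]
T^4 = [[3, 4, 5, 1, 2], [4, 8, 7, 4, 7], [5, 7, 12, 2, 7], [1, 4, 2, 3, 5], [2, 7, 7, 5, 12]]

7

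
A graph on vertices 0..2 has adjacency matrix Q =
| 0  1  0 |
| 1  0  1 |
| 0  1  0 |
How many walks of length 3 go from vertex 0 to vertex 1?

The number of length-3 walks from vertex 0 to vertex 1 is entry (0,1) of Q³, where Q is the adjacency matrix.
Q² = [[1, 0, 1], [0, 2, 0], [1, 0, 1]]
Q³ = [[0, 2, 0], [2, 0, 2], [0, 2, 0]]

2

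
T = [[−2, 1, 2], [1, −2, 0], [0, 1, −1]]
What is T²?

[[5, −2, −6], [−4, 5, 2], [1, −3, 1]]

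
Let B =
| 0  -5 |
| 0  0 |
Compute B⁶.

B is strictly triangular, hence nilpotent: B² = 0, so B⁶ = 0.

[[0, 0], [0, 0]]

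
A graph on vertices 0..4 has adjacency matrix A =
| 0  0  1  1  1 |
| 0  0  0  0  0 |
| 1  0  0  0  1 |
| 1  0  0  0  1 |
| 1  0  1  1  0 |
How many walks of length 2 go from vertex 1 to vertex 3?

0

The number of length-2 walks from vertex 1 to vertex 3 is entry (1,3) of A², where A is the adjacency matrix.
A² = [[3, 0, 1, 1, 2], [0, 0, 0, 0, 0], [1, 0, 2, 2, 1], [1, 0, 2, 2, 1], [2, 0, 1, 1, 3]]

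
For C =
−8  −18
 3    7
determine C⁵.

[[−98, −198], [33, 67]]

tr C = −1 and det C = −2, so the characteristic polynomial is λ² − (−1)λ + (−2) with roots 1 and −2.
Eigenvectors give P = [[−2, −3], [1, 1]] with P⁻¹ = [[1, 3], [−1, −2]], and C = P·diag(1, −2)·P⁻¹.
Then C⁵ = P·diag(1, −32)·P⁻¹ = [[−2, 96], [1, −32]] · [[1, 3], [−1, −2]] = [[−98, −198], [33, 67]].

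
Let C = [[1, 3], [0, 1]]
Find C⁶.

C = I + N where N = [[0, 3], [0, 0]] is strictly upper-triangular, so N² = 0.
(I + N)⁶ = I + 6·N = [[1, 18], [0, 1]].

[[1, 18], [0, 1]]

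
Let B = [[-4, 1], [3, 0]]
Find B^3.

[[-88, 19], [57, -12]]

B^2 = [[19, -4], [-12, 3]]
B^3 = [[-88, 19], [57, -12]]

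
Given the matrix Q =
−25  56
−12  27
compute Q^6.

[[−4367, 10192], [−2184, 5097]]

tr Q = 2 and det Q = −3, so the characteristic polynomial is λ² − (2)λ + (−3) with roots −1 and 3.
Eigenvectors give P = [[7, 2], [3, 1]] with P⁻¹ = [[1, −2], [−3, 7]], and Q = P·diag(−1, 3)·P⁻¹.
Then Q^6 = P·diag(1, 729)·P⁻¹ = [[7, 1458], [3, 729]] · [[1, −2], [−3, 7]] = [[−4367, 10192], [−2184, 5097]].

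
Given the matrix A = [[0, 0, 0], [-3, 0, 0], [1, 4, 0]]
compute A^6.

A is strictly triangular, hence nilpotent: A^3 = 0, so A^6 = 0.

[[0, 0, 0], [0, 0, 0], [0, 0, 0]]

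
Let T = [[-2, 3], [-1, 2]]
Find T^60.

T² = I (check: tr T = 0 and det T = -1), so T^60 = I since 60 is even.

[[1, 0], [0, 1]]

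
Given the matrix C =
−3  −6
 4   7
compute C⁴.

tr C = 4 and det C = 3, so the characteristic polynomial is λ² − (4)λ + (3) with roots 3 and 1.
Eigenvectors give P = [[1, 3], [−1, −2]] with P⁻¹ = [[−2, −3], [1, 1]], and C = P·diag(3, 1)·P⁻¹.
Then C⁴ = P·diag(81, 1)·P⁻¹ = [[81, 3], [−81, −2]] · [[−2, −3], [1, 1]] = [[−159, −240], [160, 241]].

[[−159, −240], [160, 241]]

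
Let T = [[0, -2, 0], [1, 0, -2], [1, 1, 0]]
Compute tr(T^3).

12

T^2 = [[-2, 0, 4], [-2, -4, 0], [1, -2, -2]]
T^3 = [[4, 8, 0], [-4, 4, 8], [-4, -4, 4]]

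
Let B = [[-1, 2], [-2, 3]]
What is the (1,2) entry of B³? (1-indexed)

6

B² = [[-3, 4], [-4, 5]]
B³ = [[-5, 6], [-6, 7]]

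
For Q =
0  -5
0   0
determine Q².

[[0, 0], [0, 0]]

Q is strictly triangular, hence nilpotent: Q² = 0, so Q² = 0.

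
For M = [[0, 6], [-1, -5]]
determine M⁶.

[[-1266, -3990], [665, 2059]]

tr M = -5 and det M = 6, so the characteristic polynomial is λ² − (-5)λ + (6) with roots -2 and -3.
Eigenvectors give P = [[-3, -2], [1, 1]] with P⁻¹ = [[-1, -2], [1, 3]], and M = P·diag(-2, -3)·P⁻¹.
Then M⁶ = P·diag(64, 729)·P⁻¹ = [[-192, -1458], [64, 729]] · [[-1, -2], [1, 3]] = [[-1266, -3990], [665, 2059]].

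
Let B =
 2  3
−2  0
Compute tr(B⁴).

B² = [[−2, 6], [−4, −6]]
B³ = [[−16, −6], [4, −12]]
B⁴ = [[−20, −48], [32, 12]]

−8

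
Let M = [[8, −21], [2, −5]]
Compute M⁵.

[[218, −651], [62, −185]]

tr M = 3 and det M = 2, so the characteristic polynomial is λ² − (3)λ + (2) with roots 2 and 1.
Eigenvectors give P = [[7, 3], [2, 1]] with P⁻¹ = [[1, −3], [−2, 7]], and M = P·diag(2, 1)·P⁻¹.
Then M⁵ = P·diag(32, 1)·P⁻¹ = [[224, 3], [64, 1]] · [[1, −3], [−2, 7]] = [[218, −651], [62, −185]].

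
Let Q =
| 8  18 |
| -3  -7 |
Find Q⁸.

tr Q = 1 and det Q = -2, so the characteristic polynomial is λ² − (1)λ + (-2) with roots 2 and -1.
Eigenvectors give P = [[3, -2], [-1, 1]] with P⁻¹ = [[1, 2], [1, 3]], and Q = P·diag(2, -1)·P⁻¹.
Then Q⁸ = P·diag(256, 1)·P⁻¹ = [[768, -2], [-256, 1]] · [[1, 2], [1, 3]] = [[766, 1530], [-255, -509]].

[[766, 1530], [-255, -509]]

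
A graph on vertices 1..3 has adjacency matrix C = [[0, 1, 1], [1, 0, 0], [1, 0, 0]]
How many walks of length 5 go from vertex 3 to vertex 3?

The number of length-5 walks from vertex 3 to vertex 3 is entry (3,3) of C^5, where C is the adjacency matrix.
C^2 = [[2, 0, 0], [0, 1, 1], [0, 1, 1]]
C^3 = [[0, 2, 2], [2, 0, 0], [2, 0, 0]]
C^4 = [[4, 0, 0], [0, 2, 2], [0, 2, 2]]
C^5 = [[0, 4, 4], [4, 0, 0], [4, 0, 0]]

0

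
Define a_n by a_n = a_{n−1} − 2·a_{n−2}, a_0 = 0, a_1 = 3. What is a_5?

With companion matrix M = [[1, −2], [1, 0]], [a_n, a_{n−1}]ᵀ = M·[a_{n−1}, a_{n−2}]ᵀ, so [a_5, a_4]ᵀ = M⁴·[a_1, a_0]ᵀ.
M⁴ = [[−1, 6], [−3, 2]], giving [a_5, a_4]ᵀ = [[−3], [−9]].

−3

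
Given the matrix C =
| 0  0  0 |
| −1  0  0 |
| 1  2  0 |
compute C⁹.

C is strictly triangular, hence nilpotent: C³ = 0, so C⁹ = 0.

[[0, 0, 0], [0, 0, 0], [0, 0, 0]]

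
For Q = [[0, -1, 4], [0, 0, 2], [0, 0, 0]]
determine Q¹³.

Q is strictly triangular, hence nilpotent: Q³ = 0, so Q¹³ = 0.

[[0, 0, 0], [0, 0, 0], [0, 0, 0]]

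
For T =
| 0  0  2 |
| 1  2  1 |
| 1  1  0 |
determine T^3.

T^2 = [[2, 2, 0], [3, 5, 4], [1, 2, 3]]
T^3 = [[2, 4, 6], [9, 14, 11], [5, 7, 4]]

[[2, 4, 6], [9, 14, 11], [5, 7, 4]]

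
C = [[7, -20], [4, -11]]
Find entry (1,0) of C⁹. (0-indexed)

tr C = -4 and det C = 3, so the characteristic polynomial is λ² − (-4)λ + (3) with roots -3 and -1.
Eigenvectors give P = [[2, 5], [1, 2]] with P⁻¹ = [[-2, 5], [1, -2]], and C = P·diag(-3, -1)·P⁻¹.
Then C⁹ = P·diag(-19683, -1)·P⁻¹ = [[-39366, -5], [-19683, -2]] · [[-2, 5], [1, -2]] = [[78727, -196820], [39364, -98411]].

39364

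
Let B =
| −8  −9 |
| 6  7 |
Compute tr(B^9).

−511

tr B = −1 and det B = −2, so the characteristic polynomial is λ² − (−1)λ + (−2) with roots −2 and 1.
Eigenvectors give P = [[3, 1], [−2, −1]] with P⁻¹ = [[1, 1], [−2, −3]], and B = P·diag(−2, 1)·P⁻¹.
Then B^9 = P·diag(−512, 1)·P⁻¹ = [[−1536, 1], [1024, −1]] · [[1, 1], [−2, −3]] = [[−1538, −1539], [1026, 1027]].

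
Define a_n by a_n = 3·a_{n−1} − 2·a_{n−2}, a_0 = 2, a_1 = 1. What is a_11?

With companion matrix T = [[3, −2], [1, 0]], [a_n, a_{n−1}]ᵀ = T·[a_{n−1}, a_{n−2}]ᵀ, so [a_11, a_10]ᵀ = T¹⁰·[a_1, a_0]ᵀ.
T¹⁰ = [[2047, −2046], [1023, −1022]], giving [a_11, a_10]ᵀ = [[−2045], [−1021]].

−2045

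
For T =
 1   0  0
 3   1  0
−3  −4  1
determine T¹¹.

T = I + N where N = [[0, 0, 0], [3, 0, 0], [−3, −4, 0]] is strictly lower-triangular, so N³ = 0.
(I + N)¹¹ = I + 11·N + 55·N² = [[1, 0, 0], [33, 1, 0], [−693, −44, 1]].

[[1, 0, 0], [33, 1, 0], [−693, −44, 1]]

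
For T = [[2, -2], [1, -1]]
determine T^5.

T² = T (a projection; rank 1, trace 1), so T^5 = T.

[[2, -2], [1, -1]]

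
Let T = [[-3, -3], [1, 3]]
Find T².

[[6, 0], [0, 6]]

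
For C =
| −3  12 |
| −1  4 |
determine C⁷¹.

C² = C (a projection; rank 1, trace 1), so C⁷¹ = C.

[[−3, 12], [−1, 4]]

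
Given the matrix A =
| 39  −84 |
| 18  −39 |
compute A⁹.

[[255879, −551124], [118098, −255879]]

tr A = 0 and det A = −9, so the characteristic polynomial is λ² − (0)λ + (−9) with roots −3 and 3.
Eigenvectors give P = [[−2, 7], [−1, 3]] with P⁻¹ = [[3, −7], [1, −2]], and A = P·diag(−3, 3)·P⁻¹.
Then A⁹ = P·diag(−19683, 19683)·P⁻¹ = [[39366, 137781], [19683, 59049]] · [[3, −7], [1, −2]] = [[255879, −551124], [118098, −255879]].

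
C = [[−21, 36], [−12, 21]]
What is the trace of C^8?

tr C = 0 and det C = −9, so the characteristic polynomial is λ² − (0)λ + (−9) with roots −3 and 3.
Eigenvectors give P = [[−2, 3], [−1, 2]] with P⁻¹ = [[−2, 3], [−1, 2]], and C = P·diag(−3, 3)·P⁻¹.
Then C^8 = P·diag(6561, 6561)·P⁻¹ = [[−13122, 19683], [−6561, 13122]] · [[−2, 3], [−1, 2]] = [[6561, 0], [0, 6561]].

13122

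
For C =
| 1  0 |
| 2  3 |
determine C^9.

tr C = 4 and det C = 3, so the characteristic polynomial is λ² − (4)λ + (3) with roots 3 and 1.
Eigenvectors give P = [[0, −1], [1, 1]] with P⁻¹ = [[1, 1], [−1, 0]], and C = P·diag(3, 1)·P⁻¹.
Then C^9 = P·diag(19683, 1)·P⁻¹ = [[0, −1], [19683, 1]] · [[1, 1], [−1, 0]] = [[1, 0], [19682, 19683]].

[[1, 0], [19682, 19683]]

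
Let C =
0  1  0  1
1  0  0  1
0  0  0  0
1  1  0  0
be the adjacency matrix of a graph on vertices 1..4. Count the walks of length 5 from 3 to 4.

0

The number of length-5 walks from vertex 3 to vertex 4 is entry (3,4) of C⁵, where C is the adjacency matrix.
C² = [[2, 1, 0, 1], [1, 2, 0, 1], [0, 0, 0, 0], [1, 1, 0, 2]]
C³ = [[2, 3, 0, 3], [3, 2, 0, 3], [0, 0, 0, 0], [3, 3, 0, 2]]
C⁴ = [[6, 5, 0, 5], [5, 6, 0, 5], [0, 0, 0, 0], [5, 5, 0, 6]]
C⁵ = [[10, 11, 0, 11], [11, 10, 0, 11], [0, 0, 0, 0], [11, 11, 0, 10]]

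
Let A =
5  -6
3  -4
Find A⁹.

[[1025, -1026], [513, -514]]

tr A = 1 and det A = -2, so the characteristic polynomial is λ² − (1)λ + (-2) with roots 2 and -1.
Eigenvectors give P = [[-2, -1], [-1, -1]] with P⁻¹ = [[-1, 1], [1, -2]], and A = P·diag(2, -1)·P⁻¹.
Then A⁹ = P·diag(512, -1)·P⁻¹ = [[-1024, 1], [-512, 1]] · [[-1, 1], [1, -2]] = [[1025, -1026], [513, -514]].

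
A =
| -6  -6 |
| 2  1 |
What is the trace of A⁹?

-20195

tr A = -5 and det A = 6, so the characteristic polynomial is λ² − (-5)λ + (6) with roots -3 and -2.
Eigenvectors give P = [[2, -3], [-1, 2]] with P⁻¹ = [[2, 3], [1, 2]], and A = P·diag(-3, -2)·P⁻¹.
Then A⁹ = P·diag(-19683, -512)·P⁻¹ = [[-39366, 1536], [19683, -1024]] · [[2, 3], [1, 2]] = [[-77196, -115026], [38342, 57001]].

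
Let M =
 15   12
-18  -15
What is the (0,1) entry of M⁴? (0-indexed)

0

tr M = 0 and det M = -9, so the characteristic polynomial is λ² − (0)λ + (-9) with roots 3 and -3.
Eigenvectors give P = [[-1, -2], [1, 3]] with P⁻¹ = [[-3, -2], [1, 1]], and M = P·diag(3, -3)·P⁻¹.
Then M⁴ = P·diag(81, 81)·P⁻¹ = [[-81, -162], [81, 243]] · [[-3, -2], [1, 1]] = [[81, 0], [0, 81]].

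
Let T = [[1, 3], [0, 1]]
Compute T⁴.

[[1, 12], [0, 1]]

T = I + N where N = [[0, 3], [0, 0]] is strictly upper-triangular, so N² = 0.
(I + N)⁴ = I + 4·N = [[1, 12], [0, 1]].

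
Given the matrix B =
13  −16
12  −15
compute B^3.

tr B = −2 and det B = −3, so the characteristic polynomial is λ² − (−2)λ + (−3) with roots −3 and 1.
Eigenvectors give P = [[1, −4], [1, −3]] with P⁻¹ = [[−3, 4], [−1, 1]], and B = P·diag(−3, 1)·P⁻¹.
Then B^3 = P·diag(−27, 1)·P⁻¹ = [[−27, −4], [−27, −3]] · [[−3, 4], [−1, 1]] = [[85, −112], [84, −111]].

[[85, −112], [84, −111]]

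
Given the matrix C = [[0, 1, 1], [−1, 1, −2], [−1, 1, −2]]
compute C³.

C² = [[−2, 2, −4], [1, −2, 1], [1, −2, 1]]
C³ = [[2, −4, 2], [1, 0, 3], [1, 0, 3]]

[[2, −4, 2], [1, 0, 3], [1, 0, 3]]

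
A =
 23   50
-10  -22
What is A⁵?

tr A = 1 and det A = -6, so the characteristic polynomial is λ² − (1)λ + (-6) with roots 3 and -2.
Eigenvectors give P = [[-5, 2], [2, -1]] with P⁻¹ = [[-1, -2], [-2, -5]], and A = P·diag(3, -2)·P⁻¹.
Then A⁵ = P·diag(243, -32)·P⁻¹ = [[-1215, -64], [486, 32]] · [[-1, -2], [-2, -5]] = [[1343, 2750], [-550, -1132]].

[[1343, 2750], [-550, -1132]]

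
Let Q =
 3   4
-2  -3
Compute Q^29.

[[3, 4], [-2, -3]]

Q² = I (check: tr Q = 0 and det Q = -1), so Q^29 = Q since 29 is odd.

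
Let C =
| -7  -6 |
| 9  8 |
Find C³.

[[-19, -18], [27, 26]]

tr C = 1 and det C = -2, so the characteristic polynomial is λ² − (1)λ + (-2) with roots 2 and -1.
Eigenvectors give P = [[-2, -1], [3, 1]] with P⁻¹ = [[1, 1], [-3, -2]], and C = P·diag(2, -1)·P⁻¹.
Then C³ = P·diag(8, -1)·P⁻¹ = [[-16, 1], [24, -1]] · [[1, 1], [-3, -2]] = [[-19, -18], [27, 26]].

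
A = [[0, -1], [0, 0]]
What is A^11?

A is strictly triangular, hence nilpotent: A^2 = 0, so A^11 = 0.

[[0, 0], [0, 0]]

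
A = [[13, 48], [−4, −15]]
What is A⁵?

tr A = −2 and det A = −3, so the characteristic polynomial is λ² − (−2)λ + (−3) with roots 1 and −3.
Eigenvectors give P = [[4, 3], [−1, −1]] with P⁻¹ = [[1, 3], [−1, −4]], and A = P·diag(1, −3)·P⁻¹.
Then A⁵ = P·diag(1, −243)·P⁻¹ = [[4, −729], [−1, 243]] · [[1, 3], [−1, −4]] = [[733, 2928], [−244, −975]].

[[733, 2928], [−244, −975]]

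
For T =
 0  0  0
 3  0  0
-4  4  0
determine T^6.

T is strictly triangular, hence nilpotent: T^3 = 0, so T^6 = 0.

[[0, 0, 0], [0, 0, 0], [0, 0, 0]]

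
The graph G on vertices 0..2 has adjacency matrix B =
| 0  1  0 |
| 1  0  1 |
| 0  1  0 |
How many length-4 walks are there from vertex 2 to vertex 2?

2

The number of length-4 walks from vertex 2 to vertex 2 is entry (2,2) of B^4, where B is the adjacency matrix.
B^2 = [[1, 0, 1], [0, 2, 0], [1, 0, 1]]
B^3 = [[0, 2, 0], [2, 0, 2], [0, 2, 0]]
B^4 = [[2, 0, 2], [0, 4, 0], [2, 0, 2]]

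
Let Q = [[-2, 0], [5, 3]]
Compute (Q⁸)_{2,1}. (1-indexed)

6305

tr Q = 1 and det Q = -6, so the characteristic polynomial is λ² − (1)λ + (-6) with roots 3 and -2.
Eigenvectors give P = [[0, -1], [1, 1]] with P⁻¹ = [[1, 1], [-1, 0]], and Q = P·diag(3, -2)·P⁻¹.
Then Q⁸ = P·diag(6561, 256)·P⁻¹ = [[0, -256], [6561, 256]] · [[1, 1], [-1, 0]] = [[256, 0], [6305, 6561]].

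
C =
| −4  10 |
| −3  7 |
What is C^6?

tr C = 3 and det C = 2, so the characteristic polynomial is λ² − (3)λ + (2) with roots 2 and 1.
Eigenvectors give P = [[−5, 2], [−3, 1]] with P⁻¹ = [[1, −2], [3, −5]], and C = P·diag(2, 1)·P⁻¹.
Then C^6 = P·diag(64, 1)·P⁻¹ = [[−320, 2], [−192, 1]] · [[1, −2], [3, −5]] = [[−314, 630], [−189, 379]].

[[−314, 630], [−189, 379]]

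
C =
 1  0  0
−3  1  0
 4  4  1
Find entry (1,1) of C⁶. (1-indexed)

1

C = I + N where N = [[0, 0, 0], [−3, 0, 0], [4, 4, 0]] is strictly lower-triangular, so N³ = 0.
(I + N)⁶ = I + 6·N + 15·N² = [[1, 0, 0], [−18, 1, 0], [−156, 24, 1]].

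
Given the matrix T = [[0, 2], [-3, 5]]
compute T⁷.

[[-3990, 4118], [-6177, 6305]]

tr T = 5 and det T = 6, so the characteristic polynomial is λ² − (5)λ + (6) with roots 2 and 3.
Eigenvectors give P = [[1, -2], [1, -3]] with P⁻¹ = [[3, -2], [1, -1]], and T = P·diag(2, 3)·P⁻¹.
Then T⁷ = P·diag(128, 2187)·P⁻¹ = [[128, -4374], [128, -6561]] · [[3, -2], [1, -1]] = [[-3990, 4118], [-6177, 6305]].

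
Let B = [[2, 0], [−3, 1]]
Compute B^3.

[[8, 0], [−21, 1]]

B^2 = [[4, 0], [−9, 1]]
B^3 = [[8, 0], [−21, 1]]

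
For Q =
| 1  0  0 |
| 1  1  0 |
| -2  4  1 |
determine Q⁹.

Q = I + N where N = [[0, 0, 0], [1, 0, 0], [-2, 4, 0]] is strictly lower-triangular, so N³ = 0.
(I + N)⁹ = I + 9·N + 36·N² = [[1, 0, 0], [9, 1, 0], [126, 36, 1]].

[[1, 0, 0], [9, 1, 0], [126, 36, 1]]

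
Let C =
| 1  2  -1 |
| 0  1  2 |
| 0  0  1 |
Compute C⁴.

C = I + N where N = [[0, 2, -1], [0, 0, 2], [0, 0, 0]] is strictly upper-triangular, so N³ = 0.
(I + N)⁴ = I + 4·N + 6·N² = [[1, 8, 20], [0, 1, 8], [0, 0, 1]].

[[1, 8, 20], [0, 1, 8], [0, 0, 1]]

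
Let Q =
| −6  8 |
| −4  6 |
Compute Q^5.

[[−96, 128], [−64, 96]]

tr Q = 0 and det Q = −4, so the characteristic polynomial is λ² − (0)λ + (−4) with roots 2 and −2.
Eigenvectors give P = [[1, 2], [1, 1]] with P⁻¹ = [[−1, 2], [1, −1]], and Q = P·diag(2, −2)·P⁻¹.
Then Q^5 = P·diag(32, −32)·P⁻¹ = [[32, −64], [32, −32]] · [[−1, 2], [1, −1]] = [[−96, 128], [−64, 96]].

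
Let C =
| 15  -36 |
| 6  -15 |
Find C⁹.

tr C = 0 and det C = -9, so the characteristic polynomial is λ² − (0)λ + (-9) with roots -3 and 3.
Eigenvectors give P = [[2, -3], [1, -1]] with P⁻¹ = [[-1, 3], [-1, 2]], and C = P·diag(-3, 3)·P⁻¹.
Then C⁹ = P·diag(-19683, 19683)·P⁻¹ = [[-39366, -59049], [-19683, -19683]] · [[-1, 3], [-1, 2]] = [[98415, -236196], [39366, -98415]].

[[98415, -236196], [39366, -98415]]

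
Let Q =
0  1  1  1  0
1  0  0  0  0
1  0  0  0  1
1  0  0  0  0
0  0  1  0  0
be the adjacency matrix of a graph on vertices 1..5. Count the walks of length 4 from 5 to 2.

0

The number of length-4 walks from vertex 5 to vertex 2 is entry (5,2) of Q⁴, where Q is the adjacency matrix.
Q² = [[3, 0, 0, 0, 1], [0, 1, 1, 1, 0], [0, 1, 2, 1, 0], [0, 1, 1, 1, 0], [1, 0, 0, 0, 1]]
Q³ = [[0, 3, 4, 3, 0], [3, 0, 0, 0, 1], [4, 0, 0, 0, 2], [3, 0, 0, 0, 1], [0, 1, 2, 1, 0]]
Q⁴ = [[10, 0, 0, 0, 4], [0, 3, 4, 3, 0], [0, 4, 6, 4, 0], [0, 3, 4, 3, 0], [4, 0, 0, 0, 2]]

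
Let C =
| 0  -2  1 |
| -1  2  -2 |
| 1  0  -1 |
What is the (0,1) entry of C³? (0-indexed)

-14

C² = [[3, -4, 3], [-4, 6, -3], [-1, -2, 2]]
C³ = [[7, -14, 8], [-9, 20, -13], [4, -2, 1]]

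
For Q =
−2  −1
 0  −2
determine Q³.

[[−8, −12], [0, −8]]

Q² = [[4, 4], [0, 4]]
Q³ = [[−8, −12], [0, −8]]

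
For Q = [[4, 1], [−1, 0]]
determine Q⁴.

Q² = [[15, 4], [−4, −1]]
Q³ = [[56, 15], [−15, −4]]
Q⁴ = [[209, 56], [−56, −15]]

[[209, 56], [−56, −15]]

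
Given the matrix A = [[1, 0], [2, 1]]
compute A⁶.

[[1, 0], [12, 1]]

A = I + N where N = [[0, 0], [2, 0]] is strictly lower-triangular, so N² = 0.
(I + N)⁶ = I + 6·N = [[1, 0], [12, 1]].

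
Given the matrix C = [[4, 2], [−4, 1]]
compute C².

[[8, 10], [−20, −7]]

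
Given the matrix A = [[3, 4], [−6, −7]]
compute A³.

[[51, 52], [−78, −79]]

tr A = −4 and det A = 3, so the characteristic polynomial is λ² − (−4)λ + (3) with roots −1 and −3.
Eigenvectors give P = [[1, 2], [−1, −3]] with P⁻¹ = [[3, 2], [−1, −1]], and A = P·diag(−1, −3)·P⁻¹.
Then A³ = P·diag(−1, −27)·P⁻¹ = [[−1, −54], [1, 81]] · [[3, 2], [−1, −1]] = [[51, 52], [−78, −79]].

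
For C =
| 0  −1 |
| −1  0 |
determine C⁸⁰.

[[1, 0], [0, 1]]

C² = I (check: tr C = 0 and det C = −1), so C⁸⁰ = I since 80 is even.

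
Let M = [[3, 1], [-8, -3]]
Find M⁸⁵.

M² = I (check: tr M = 0 and det M = -1), so M⁸⁵ = M since 85 is odd.

[[3, 1], [-8, -3]]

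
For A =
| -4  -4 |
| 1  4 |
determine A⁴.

[[144, 0], [0, 144]]

A² = [[12, 0], [0, 12]]
A³ = [[-48, -48], [12, 48]]
A⁴ = [[144, 0], [0, 144]]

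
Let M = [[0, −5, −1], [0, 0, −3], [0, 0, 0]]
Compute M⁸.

M is strictly triangular, hence nilpotent: M³ = 0, so M⁸ = 0.

[[0, 0, 0], [0, 0, 0], [0, 0, 0]]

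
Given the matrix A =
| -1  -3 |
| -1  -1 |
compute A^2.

[[4, 6], [2, 4]]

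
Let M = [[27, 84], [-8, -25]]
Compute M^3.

[[195, 588], [-56, -169]]

tr M = 2 and det M = -3, so the characteristic polynomial is λ² − (2)λ + (-3) with roots -1 and 3.
Eigenvectors give P = [[-3, 7], [1, -2]] with P⁻¹ = [[2, 7], [1, 3]], and M = P·diag(-1, 3)·P⁻¹.
Then M^3 = P·diag(-1, 27)·P⁻¹ = [[3, 189], [-1, -54]] · [[2, 7], [1, 3]] = [[195, 588], [-56, -169]].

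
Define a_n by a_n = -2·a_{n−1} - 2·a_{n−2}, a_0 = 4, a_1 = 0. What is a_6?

32

With companion matrix C = [[-2, -2], [1, 0]], [a_n, a_{n−1}]ᵀ = C·[a_{n−1}, a_{n−2}]ᵀ, so [a_6, a_5]ᵀ = C^5·[a_1, a_0]ᵀ.
C^5 = [[8, 8], [-4, 0]], giving [a_6, a_5]ᵀ = [[32], [0]].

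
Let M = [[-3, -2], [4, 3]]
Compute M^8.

[[1, 0], [0, 1]]

M² = I (check: tr M = 0 and det M = -1), so M^8 = I since 8 is even.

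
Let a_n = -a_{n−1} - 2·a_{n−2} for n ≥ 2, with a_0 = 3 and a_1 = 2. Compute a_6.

-4

With companion matrix Q = [[-1, -2], [1, 0]], [a_n, a_{n−1}]ᵀ = Q·[a_{n−1}, a_{n−2}]ᵀ, so [a_6, a_5]ᵀ = Q⁵·[a_1, a_0]ᵀ.
Q⁵ = [[-5, 2], [-1, -6]], giving [a_6, a_5]ᵀ = [[-4], [-20]].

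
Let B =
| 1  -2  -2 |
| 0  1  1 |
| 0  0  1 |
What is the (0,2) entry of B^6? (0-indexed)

-42

B = I + N where N = [[0, -2, -2], [0, 0, 1], [0, 0, 0]] is strictly upper-triangular, so N^3 = 0.
(I + N)^6 = I + 6·N + 15·N^2 = [[1, -12, -42], [0, 1, 6], [0, 0, 1]].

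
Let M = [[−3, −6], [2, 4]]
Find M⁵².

[[−3, −6], [2, 4]]

M² = M (a projection; rank 1, trace 1), so M⁵² = M.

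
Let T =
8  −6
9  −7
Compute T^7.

tr T = 1 and det T = −2, so the characteristic polynomial is λ² − (1)λ + (−2) with roots −1 and 2.
Eigenvectors give P = [[−2, 1], [−3, 1]] with P⁻¹ = [[1, −1], [3, −2]], and T = P·diag(−1, 2)·P⁻¹.
Then T^7 = P·diag(−1, 128)·P⁻¹ = [[2, 128], [3, 128]] · [[1, −1], [3, −2]] = [[386, −258], [387, −259]].

[[386, −258], [387, −259]]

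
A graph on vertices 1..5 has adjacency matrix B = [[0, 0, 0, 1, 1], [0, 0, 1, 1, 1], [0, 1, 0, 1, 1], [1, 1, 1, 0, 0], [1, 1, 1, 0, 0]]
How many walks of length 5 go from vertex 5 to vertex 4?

26

The number of length-5 walks from vertex 5 to vertex 4 is entry (5,4) of B^5, where B is the adjacency matrix.
B^2 = [[2, 2, 2, 0, 0], [2, 3, 2, 1, 1], [2, 2, 3, 1, 1], [0, 1, 1, 3, 3], [0, 1, 1, 3, 3]]
B^3 = [[0, 2, 2, 6, 6], [2, 4, 5, 7, 7], [2, 5, 4, 7, 7], [6, 7, 7, 2, 2], [6, 7, 7, 2, 2]]
B^4 = [[12, 14, 14, 4, 4], [14, 19, 18, 11, 11], [14, 18, 19, 11, 11], [4, 11, 11, 20, 20], [4, 11, 11, 20, 20]]
B^5 = [[8, 22, 22, 40, 40], [22, 40, 41, 51, 51], [22, 41, 40, 51, 51], [40, 51, 51, 26, 26], [40, 51, 51, 26, 26]]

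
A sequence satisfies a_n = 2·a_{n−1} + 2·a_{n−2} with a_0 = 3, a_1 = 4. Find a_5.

272

With companion matrix B = [[2, 2], [1, 0]], [a_n, a_{n−1}]ᵀ = B·[a_{n−1}, a_{n−2}]ᵀ, so [a_5, a_4]ᵀ = B^4·[a_1, a_0]ᵀ.
B^4 = [[44, 32], [16, 12]], giving [a_5, a_4]ᵀ = [[272], [100]].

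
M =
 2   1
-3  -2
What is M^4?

M² = I (check: tr M = 0 and det M = -1), so M^4 = I since 4 is even.

[[1, 0], [0, 1]]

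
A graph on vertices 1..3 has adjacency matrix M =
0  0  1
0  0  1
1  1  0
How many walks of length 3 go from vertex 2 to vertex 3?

2

The number of length-3 walks from vertex 2 to vertex 3 is entry (2,3) of M³, where M is the adjacency matrix.
M² = [[1, 1, 0], [1, 1, 0], [0, 0, 2]]
M³ = [[0, 0, 2], [0, 0, 2], [2, 2, 0]]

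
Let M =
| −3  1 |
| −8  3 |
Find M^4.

M² = I (check: tr M = 0 and det M = −1), so M^4 = I since 4 is even.

[[1, 0], [0, 1]]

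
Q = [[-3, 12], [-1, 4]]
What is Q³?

Q² = Q (a projection; rank 1, trace 1), so Q³ = Q.

[[-3, 12], [-1, 4]]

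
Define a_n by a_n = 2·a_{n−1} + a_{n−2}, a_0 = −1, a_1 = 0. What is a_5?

With companion matrix B = [[2, 1], [1, 0]], [a_n, a_{n−1}]ᵀ = B·[a_{n−1}, a_{n−2}]ᵀ, so [a_5, a_4]ᵀ = B⁴·[a_1, a_0]ᵀ.
B⁴ = [[29, 12], [12, 5]], giving [a_5, a_4]ᵀ = [[−12], [−5]].

−12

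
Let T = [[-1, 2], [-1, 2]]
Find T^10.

T² = T (a projection; rank 1, trace 1), so T^10 = T.

[[-1, 2], [-1, 2]]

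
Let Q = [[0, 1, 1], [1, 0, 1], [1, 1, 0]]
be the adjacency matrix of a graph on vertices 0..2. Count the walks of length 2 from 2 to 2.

The number of length-2 walks from vertex 2 to vertex 2 is entry (2,2) of Q², where Q is the adjacency matrix.
Q² = [[2, 1, 1], [1, 2, 1], [1, 1, 2]]

2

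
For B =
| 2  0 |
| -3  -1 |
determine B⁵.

[[32, 0], [-33, -1]]

tr B = 1 and det B = -2, so the characteristic polynomial is λ² − (1)λ + (-2) with roots 2 and -1.
Eigenvectors give P = [[-1, 0], [1, 1]] with P⁻¹ = [[-1, 0], [1, 1]], and B = P·diag(2, -1)·P⁻¹.
Then B⁵ = P·diag(32, -1)·P⁻¹ = [[-32, 0], [32, -1]] · [[-1, 0], [1, 1]] = [[32, 0], [-33, -1]].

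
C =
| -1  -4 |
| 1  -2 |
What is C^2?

[[-3, 12], [-3, 0]]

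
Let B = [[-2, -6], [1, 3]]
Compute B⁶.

[[-2, -6], [1, 3]]

B² = B (a projection; rank 1, trace 1), so B⁶ = B.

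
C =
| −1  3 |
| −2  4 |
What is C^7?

[[−253, 381], [−254, 382]]

tr C = 3 and det C = 2, so the characteristic polynomial is λ² − (3)λ + (2) with roots 1 and 2.
Eigenvectors give P = [[3, 1], [2, 1]] with P⁻¹ = [[1, −1], [−2, 3]], and C = P·diag(1, 2)·P⁻¹.
Then C^7 = P·diag(1, 128)·P⁻¹ = [[3, 128], [2, 128]] · [[1, −1], [−2, 3]] = [[−253, 381], [−254, 382]].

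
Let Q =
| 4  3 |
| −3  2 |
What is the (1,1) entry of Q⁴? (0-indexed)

−299

Q² = [[7, 18], [−18, −5]]
Q³ = [[−26, 57], [−57, −64]]
Q⁴ = [[−275, 36], [−36, −299]]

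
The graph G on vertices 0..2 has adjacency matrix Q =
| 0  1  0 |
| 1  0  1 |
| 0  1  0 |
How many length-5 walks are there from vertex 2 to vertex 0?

0

The number of length-5 walks from vertex 2 to vertex 0 is entry (2,0) of Q⁵, where Q is the adjacency matrix.
Q² = [[1, 0, 1], [0, 2, 0], [1, 0, 1]]
Q³ = [[0, 2, 0], [2, 0, 2], [0, 2, 0]]
Q⁴ = [[2, 0, 2], [0, 4, 0], [2, 0, 2]]
Q⁵ = [[0, 4, 0], [4, 0, 4], [0, 4, 0]]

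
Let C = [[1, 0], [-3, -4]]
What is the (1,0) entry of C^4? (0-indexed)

153

C^2 = [[1, 0], [9, 16]]
C^3 = [[1, 0], [-39, -64]]
C^4 = [[1, 0], [153, 256]]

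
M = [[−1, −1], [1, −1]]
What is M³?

[[2, −2], [2, 2]]

M² = [[0, 2], [−2, 0]]
M³ = [[2, −2], [2, 2]]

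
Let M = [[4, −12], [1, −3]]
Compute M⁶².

[[4, −12], [1, −3]]

M² = M (a projection; rank 1, trace 1), so M⁶² = M.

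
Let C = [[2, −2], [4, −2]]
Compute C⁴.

C² = [[−4, 0], [0, −4]]
C³ = [[−8, 8], [−16, 8]]
C⁴ = [[16, 0], [0, 16]]

[[16, 0], [0, 16]]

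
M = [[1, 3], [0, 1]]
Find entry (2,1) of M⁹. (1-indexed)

0

M = I + N where N = [[0, 3], [0, 0]] is strictly upper-triangular, so N² = 0.
(I + N)⁹ = I + 9·N = [[1, 27], [0, 1]].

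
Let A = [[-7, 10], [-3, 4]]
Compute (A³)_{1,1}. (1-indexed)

-43

tr A = -3 and det A = 2, so the characteristic polynomial is λ² − (-3)λ + (2) with roots -1 and -2.
Eigenvectors give P = [[-5, 2], [-3, 1]] with P⁻¹ = [[1, -2], [3, -5]], and A = P·diag(-1, -2)·P⁻¹.
Then A³ = P·diag(-1, -8)·P⁻¹ = [[5, -16], [3, -8]] · [[1, -2], [3, -5]] = [[-43, 70], [-21, 34]].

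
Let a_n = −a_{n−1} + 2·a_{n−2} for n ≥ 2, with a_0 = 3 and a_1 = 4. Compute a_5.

With companion matrix T = [[−1, 2], [1, 0]], [a_n, a_{n−1}]ᵀ = T·[a_{n−1}, a_{n−2}]ᵀ, so [a_5, a_4]ᵀ = T⁴·[a_1, a_0]ᵀ.
T⁴ = [[11, −10], [−5, 6]], giving [a_5, a_4]ᵀ = [[14], [−2]].

14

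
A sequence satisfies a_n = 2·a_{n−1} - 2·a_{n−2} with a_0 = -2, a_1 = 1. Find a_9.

16

With companion matrix Q = [[2, -2], [1, 0]], [a_n, a_{n−1}]ᵀ = Q·[a_{n−1}, a_{n−2}]ᵀ, so [a_9, a_8]ᵀ = Q⁸·[a_1, a_0]ᵀ.
Q⁸ = [[16, 0], [0, 16]], giving [a_9, a_8]ᵀ = [[16], [-32]].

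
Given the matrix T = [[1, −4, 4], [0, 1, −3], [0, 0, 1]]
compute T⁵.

[[1, −20, 140], [0, 1, −15], [0, 0, 1]]

T = I + N where N = [[0, −4, 4], [0, 0, −3], [0, 0, 0]] is strictly upper-triangular, so N³ = 0.
(I + N)⁵ = I + 5·N + 10·N² = [[1, −20, 140], [0, 1, −15], [0, 0, 1]].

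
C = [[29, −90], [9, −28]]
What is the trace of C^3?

tr C = 1 and det C = −2, so the characteristic polynomial is λ² − (1)λ + (−2) with roots −1 and 2.
Eigenvectors give P = [[−3, 10], [−1, 3]] with P⁻¹ = [[3, −10], [1, −3]], and C = P·diag(−1, 2)·P⁻¹.
Then C^3 = P·diag(−1, 8)·P⁻¹ = [[3, 80], [1, 24]] · [[3, −10], [1, −3]] = [[89, −270], [27, −82]].

7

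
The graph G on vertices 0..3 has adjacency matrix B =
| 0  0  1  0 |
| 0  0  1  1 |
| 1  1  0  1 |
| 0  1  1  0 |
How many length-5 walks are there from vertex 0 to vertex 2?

The number of length-5 walks from vertex 0 to vertex 2 is entry (0,2) of B^5, where B is the adjacency matrix.
B^2 = [[1, 1, 0, 1], [1, 2, 1, 1], [0, 1, 3, 1], [1, 1, 1, 2]]
B^3 = [[0, 1, 3, 1], [1, 2, 4, 3], [3, 4, 2, 4], [1, 3, 4, 2]]
B^4 = [[3, 4, 2, 4], [4, 7, 6, 6], [2, 6, 11, 6], [4, 6, 6, 7]]
B^5 = [[2, 6, 11, 6], [6, 12, 17, 13], [11, 17, 14, 17], [6, 13, 17, 12]]

11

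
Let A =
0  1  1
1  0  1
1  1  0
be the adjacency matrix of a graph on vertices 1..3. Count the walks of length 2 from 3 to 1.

The number of length-2 walks from vertex 3 to vertex 1 is entry (3,1) of A², where A is the adjacency matrix.
A² = [[2, 1, 1], [1, 2, 1], [1, 1, 2]]

1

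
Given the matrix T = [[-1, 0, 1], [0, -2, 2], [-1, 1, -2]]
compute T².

[[0, 1, -3], [-2, 6, -8], [3, -4, 5]]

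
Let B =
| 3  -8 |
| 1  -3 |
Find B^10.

B² = I (check: tr B = 0 and det B = -1), so B^10 = I since 10 is even.

[[1, 0], [0, 1]]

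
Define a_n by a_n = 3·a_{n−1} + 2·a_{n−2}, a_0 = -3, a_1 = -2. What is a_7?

-6496

With companion matrix B = [[3, 2], [1, 0]], [a_n, a_{n−1}]ᵀ = B·[a_{n−1}, a_{n−2}]ᵀ, so [a_7, a_6]ᵀ = B⁶·[a_1, a_0]ᵀ.
B⁶ = [[1763, 990], [495, 278]], giving [a_7, a_6]ᵀ = [[-6496], [-1824]].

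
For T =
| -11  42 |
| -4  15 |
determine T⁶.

tr T = 4 and det T = 3, so the characteristic polynomial is λ² − (4)λ + (3) with roots 3 and 1.
Eigenvectors give P = [[3, -7], [1, -2]] with P⁻¹ = [[-2, 7], [-1, 3]], and T = P·diag(3, 1)·P⁻¹.
Then T⁶ = P·diag(729, 1)·P⁻¹ = [[2187, -7], [729, -2]] · [[-2, 7], [-1, 3]] = [[-4367, 15288], [-1456, 5097]].

[[-4367, 15288], [-1456, 5097]]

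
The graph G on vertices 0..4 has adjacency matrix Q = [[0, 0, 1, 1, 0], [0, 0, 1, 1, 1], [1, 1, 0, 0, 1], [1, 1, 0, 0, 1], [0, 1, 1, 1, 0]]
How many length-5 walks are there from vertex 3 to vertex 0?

40

The number of length-5 walks from vertex 3 to vertex 0 is entry (3,0) of Q⁵, where Q is the adjacency matrix.
Q² = [[2, 2, 0, 0, 2], [2, 3, 1, 1, 2], [0, 1, 3, 3, 1], [0, 1, 3, 3, 1], [2, 2, 1, 1, 3]]
Q³ = [[0, 2, 6, 6, 2], [2, 4, 7, 7, 5], [6, 7, 2, 2, 7], [6, 7, 2, 2, 7], [2, 5, 7, 7, 4]]
Q⁴ = [[12, 14, 4, 4, 14], [14, 19, 11, 11, 18], [4, 11, 20, 20, 11], [4, 11, 20, 20, 11], [14, 18, 11, 11, 19]]
Q⁵ = [[8, 22, 40, 40, 22], [22, 40, 51, 51, 41], [40, 51, 26, 26, 51], [40, 51, 26, 26, 51], [22, 41, 51, 51, 40]]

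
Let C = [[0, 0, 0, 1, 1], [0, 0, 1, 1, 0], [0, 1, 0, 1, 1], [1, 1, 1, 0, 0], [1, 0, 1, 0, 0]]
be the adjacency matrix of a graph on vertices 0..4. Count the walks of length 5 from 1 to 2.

22

The number of length-5 walks from vertex 1 to vertex 2 is entry (1,2) of C⁵, where C is the adjacency matrix.
C² = [[2, 1, 2, 0, 0], [1, 2, 1, 1, 1], [2, 1, 3, 1, 0], [0, 1, 1, 3, 2], [0, 1, 0, 2, 2]]
C³ = [[0, 2, 1, 5, 4], [2, 2, 4, 4, 2], [1, 4, 2, 6, 5], [5, 4, 6, 2, 1], [4, 2, 5, 1, 0]]
C⁴ = [[9, 6, 11, 3, 1], [6, 8, 8, 8, 6], [11, 8, 15, 7, 3], [3, 8, 7, 15, 11], [1, 6, 3, 11, 9]]
C⁵ = [[4, 14, 10, 26, 20], [14, 16, 22, 22, 14], [10, 22, 18, 34, 26], [26, 22, 34, 18, 10], [20, 14, 26, 10, 4]]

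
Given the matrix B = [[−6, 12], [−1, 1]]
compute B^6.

tr B = −5 and det B = 6, so the characteristic polynomial is λ² − (−5)λ + (6) with roots −2 and −3.
Eigenvectors give P = [[3, −4], [1, −1]] with P⁻¹ = [[−1, 4], [−1, 3]], and B = P·diag(−2, −3)·P⁻¹.
Then B^6 = P·diag(64, 729)·P⁻¹ = [[192, −2916], [64, −729]] · [[−1, 4], [−1, 3]] = [[2724, −7980], [665, −1931]].

[[2724, −7980], [665, −1931]]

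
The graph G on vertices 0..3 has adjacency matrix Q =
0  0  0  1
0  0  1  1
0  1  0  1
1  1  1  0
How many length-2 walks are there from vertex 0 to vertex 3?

The number of length-2 walks from vertex 0 to vertex 3 is entry (0,3) of Q^2, where Q is the adjacency matrix.
Q^2 = [[1, 1, 1, 0], [1, 2, 1, 1], [1, 1, 2, 1], [0, 1, 1, 3]]

0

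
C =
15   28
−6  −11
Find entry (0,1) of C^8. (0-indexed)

91840

tr C = 4 and det C = 3, so the characteristic polynomial is λ² − (4)λ + (3) with roots 3 and 1.
Eigenvectors give P = [[7, 2], [−3, −1]] with P⁻¹ = [[1, 2], [−3, −7]], and C = P·diag(3, 1)·P⁻¹.
Then C^8 = P·diag(6561, 1)·P⁻¹ = [[45927, 2], [−19683, −1]] · [[1, 2], [−3, −7]] = [[45921, 91840], [−19680, −39359]].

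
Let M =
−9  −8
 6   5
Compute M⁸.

tr M = −4 and det M = 3, so the characteristic polynomial is λ² − (−4)λ + (3) with roots −3 and −1.
Eigenvectors give P = [[−4, 1], [3, −1]] with P⁻¹ = [[−1, −1], [−3, −4]], and M = P·diag(−3, −1)·P⁻¹.
Then M⁸ = P·diag(6561, 1)·P⁻¹ = [[−26244, 1], [19683, −1]] · [[−1, −1], [−3, −4]] = [[26241, 26240], [−19680, −19679]].

[[26241, 26240], [−19680, −19679]]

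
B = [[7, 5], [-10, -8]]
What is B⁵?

[[307, 275], [-550, -518]]

tr B = -1 and det B = -6, so the characteristic polynomial is λ² − (-1)λ + (-6) with roots -3 and 2.
Eigenvectors give P = [[-1, 1], [2, -1]] with P⁻¹ = [[1, 1], [2, 1]], and B = P·diag(-3, 2)·P⁻¹.
Then B⁵ = P·diag(-243, 32)·P⁻¹ = [[243, 32], [-486, -32]] · [[1, 1], [2, 1]] = [[307, 275], [-550, -518]].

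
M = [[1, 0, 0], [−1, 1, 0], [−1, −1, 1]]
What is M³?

M = I + N where N = [[0, 0, 0], [−1, 0, 0], [−1, −1, 0]] is strictly lower-triangular, so N³ = 0.
(I + N)³ = I + 3·N + 3·N² = [[1, 0, 0], [−3, 1, 0], [0, −3, 1]].

[[1, 0, 0], [−3, 1, 0], [0, −3, 1]]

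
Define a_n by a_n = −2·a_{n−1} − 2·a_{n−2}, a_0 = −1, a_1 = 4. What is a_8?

With companion matrix B = [[−2, −2], [1, 0]], [a_n, a_{n−1}]ᵀ = B·[a_{n−1}, a_{n−2}]ᵀ, so [a_8, a_7]ᵀ = B⁷·[a_1, a_0]ᵀ.
B⁷ = [[0, 16], [−8, −16]], giving [a_8, a_7]ᵀ = [[−16], [−16]].

−16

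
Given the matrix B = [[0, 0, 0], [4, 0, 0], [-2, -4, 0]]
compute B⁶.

[[0, 0, 0], [0, 0, 0], [0, 0, 0]]

B is strictly triangular, hence nilpotent: B³ = 0, so B⁶ = 0.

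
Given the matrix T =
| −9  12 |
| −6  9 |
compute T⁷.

tr T = 0 and det T = −9, so the characteristic polynomial is λ² − (0)λ + (−9) with roots −3 and 3.
Eigenvectors give P = [[2, −1], [1, −1]] with P⁻¹ = [[1, −1], [1, −2]], and T = P·diag(−3, 3)·P⁻¹.
Then T⁷ = P·diag(−2187, 2187)·P⁻¹ = [[−4374, −2187], [−2187, −2187]] · [[1, −1], [1, −2]] = [[−6561, 8748], [−4374, 6561]].

[[−6561, 8748], [−4374, 6561]]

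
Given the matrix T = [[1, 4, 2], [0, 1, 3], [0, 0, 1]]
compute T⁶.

[[1, 24, 192], [0, 1, 18], [0, 0, 1]]

T = I + N where N = [[0, 4, 2], [0, 0, 3], [0, 0, 0]] is strictly upper-triangular, so N³ = 0.
(I + N)⁶ = I + 6·N + 15·N² = [[1, 24, 192], [0, 1, 18], [0, 0, 1]].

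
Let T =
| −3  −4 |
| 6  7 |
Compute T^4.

tr T = 4 and det T = 3, so the characteristic polynomial is λ² − (4)λ + (3) with roots 3 and 1.
Eigenvectors give P = [[−2, −1], [3, 1]] with P⁻¹ = [[1, 1], [−3, −2]], and T = P·diag(3, 1)·P⁻¹.
Then T^4 = P·diag(81, 1)·P⁻¹ = [[−162, −1], [243, 1]] · [[1, 1], [−3, −2]] = [[−159, −160], [240, 241]].

[[−159, −160], [240, 241]]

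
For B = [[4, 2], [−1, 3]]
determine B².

[[14, 14], [−7, 7]]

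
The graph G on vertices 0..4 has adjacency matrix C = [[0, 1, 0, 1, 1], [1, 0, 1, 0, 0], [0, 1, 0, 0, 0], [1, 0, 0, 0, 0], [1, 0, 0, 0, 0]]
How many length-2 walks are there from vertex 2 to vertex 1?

The number of length-2 walks from vertex 2 to vertex 1 is entry (2,1) of C², where C is the adjacency matrix.
C² = [[3, 0, 1, 0, 0], [0, 2, 0, 1, 1], [1, 0, 1, 0, 0], [0, 1, 0, 1, 1], [0, 1, 0, 1, 1]]

0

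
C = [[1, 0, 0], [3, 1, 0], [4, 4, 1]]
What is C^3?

C = I + N where N = [[0, 0, 0], [3, 0, 0], [4, 4, 0]] is strictly lower-triangular, so N^3 = 0.
(I + N)^3 = I + 3·N + 3·N^2 = [[1, 0, 0], [9, 1, 0], [48, 12, 1]].

[[1, 0, 0], [9, 1, 0], [48, 12, 1]]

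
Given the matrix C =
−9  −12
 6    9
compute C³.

[[−81, −108], [54, 81]]

tr C = 0 and det C = −9, so the characteristic polynomial is λ² − (0)λ + (−9) with roots 3 and −3.
Eigenvectors give P = [[−1, −2], [1, 1]] with P⁻¹ = [[1, 2], [−1, −1]], and C = P·diag(3, −3)·P⁻¹.
Then C³ = P·diag(27, −27)·P⁻¹ = [[−27, 54], [27, −27]] · [[1, 2], [−1, −1]] = [[−81, −108], [54, 81]].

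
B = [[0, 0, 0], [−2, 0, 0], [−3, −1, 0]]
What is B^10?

[[0, 0, 0], [0, 0, 0], [0, 0, 0]]

B is strictly triangular, hence nilpotent: B^3 = 0, so B^10 = 0.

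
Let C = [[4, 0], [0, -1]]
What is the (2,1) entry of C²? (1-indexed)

0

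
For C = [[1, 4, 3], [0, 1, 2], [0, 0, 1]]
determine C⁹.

[[1, 36, 315], [0, 1, 18], [0, 0, 1]]

C = I + N where N = [[0, 4, 3], [0, 0, 2], [0, 0, 0]] is strictly upper-triangular, so N³ = 0.
(I + N)⁹ = I + 9·N + 36·N² = [[1, 36, 315], [0, 1, 18], [0, 0, 1]].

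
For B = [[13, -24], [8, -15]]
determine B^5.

tr B = -2 and det B = -3, so the characteristic polynomial is λ² − (-2)λ + (-3) with roots 1 and -3.
Eigenvectors give P = [[2, -3], [1, -2]] with P⁻¹ = [[2, -3], [1, -2]], and B = P·diag(1, -3)·P⁻¹.
Then B^5 = P·diag(1, -243)·P⁻¹ = [[2, 729], [1, 486]] · [[2, -3], [1, -2]] = [[733, -1464], [488, -975]].

[[733, -1464], [488, -975]]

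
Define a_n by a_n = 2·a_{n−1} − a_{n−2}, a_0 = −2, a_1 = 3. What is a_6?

28

With companion matrix C = [[2, −1], [1, 0]], [a_n, a_{n−1}]ᵀ = C·[a_{n−1}, a_{n−2}]ᵀ, so [a_6, a_5]ᵀ = C⁵·[a_1, a_0]ᵀ.
C⁵ = [[6, −5], [5, −4]], giving [a_6, a_5]ᵀ = [[28], [23]].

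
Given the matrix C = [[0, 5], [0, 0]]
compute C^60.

[[0, 0], [0, 0]]

C is strictly triangular, hence nilpotent: C^2 = 0, so C^60 = 0.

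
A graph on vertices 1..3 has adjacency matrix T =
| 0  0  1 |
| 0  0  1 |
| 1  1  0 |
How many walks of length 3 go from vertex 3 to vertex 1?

The number of length-3 walks from vertex 3 to vertex 1 is entry (3,1) of T³, where T is the adjacency matrix.
T² = [[1, 1, 0], [1, 1, 0], [0, 0, 2]]
T³ = [[0, 0, 2], [0, 0, 2], [2, 2, 0]]

2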